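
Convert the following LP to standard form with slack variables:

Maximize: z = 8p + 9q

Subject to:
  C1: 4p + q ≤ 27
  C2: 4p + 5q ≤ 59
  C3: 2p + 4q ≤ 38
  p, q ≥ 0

max z = 8p + 9q

s.t.
  4p + q + s1 = 27
  4p + 5q + s2 = 59
  2p + 4q + s3 = 38
  p, q, s1, s2, s3 ≥ 0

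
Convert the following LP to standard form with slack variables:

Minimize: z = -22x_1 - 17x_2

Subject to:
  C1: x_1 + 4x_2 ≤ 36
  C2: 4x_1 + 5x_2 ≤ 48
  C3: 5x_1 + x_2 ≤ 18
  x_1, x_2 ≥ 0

min z = -22x_1 - 17x_2

s.t.
  x_1 + 4x_2 + s1 = 36
  4x_1 + 5x_2 + s2 = 48
  5x_1 + x_2 + s3 = 18
  x_1, x_2, s1, s2, s3 ≥ 0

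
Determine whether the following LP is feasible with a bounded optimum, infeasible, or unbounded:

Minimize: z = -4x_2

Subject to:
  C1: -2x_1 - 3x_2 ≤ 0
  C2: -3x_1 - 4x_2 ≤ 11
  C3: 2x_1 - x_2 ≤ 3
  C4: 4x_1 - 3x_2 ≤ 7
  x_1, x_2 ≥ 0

Unbounded (objective can decrease without bound)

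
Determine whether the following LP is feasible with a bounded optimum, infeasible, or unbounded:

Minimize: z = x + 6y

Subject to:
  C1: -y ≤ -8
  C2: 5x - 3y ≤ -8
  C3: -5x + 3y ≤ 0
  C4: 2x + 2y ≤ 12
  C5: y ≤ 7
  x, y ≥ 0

Infeasible (no feasible solution exists)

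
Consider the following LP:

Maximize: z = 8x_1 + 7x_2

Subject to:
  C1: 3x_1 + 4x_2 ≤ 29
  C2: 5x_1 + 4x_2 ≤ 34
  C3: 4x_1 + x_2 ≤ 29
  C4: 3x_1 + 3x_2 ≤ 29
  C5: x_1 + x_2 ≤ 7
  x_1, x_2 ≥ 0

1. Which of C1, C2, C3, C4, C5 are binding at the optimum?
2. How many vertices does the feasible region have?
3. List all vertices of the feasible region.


1. C2, C5
2. 4
3. (0, 0), (6.8, 0), (6, 1), (0, 7)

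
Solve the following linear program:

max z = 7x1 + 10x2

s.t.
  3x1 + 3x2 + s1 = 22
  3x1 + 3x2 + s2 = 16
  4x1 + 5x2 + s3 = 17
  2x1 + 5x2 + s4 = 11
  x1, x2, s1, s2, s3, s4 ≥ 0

Evaluate the objective at each vertex of the feasible region:
  z(0, 0) = 0
  z(4.25, 0) = 29.75
  z(3, 1) = 31  ←
  z(0, 2.2) = 22
The maximum is at x1 = 3, x2 = 1.

x1 = 3, x2 = 1, z = 31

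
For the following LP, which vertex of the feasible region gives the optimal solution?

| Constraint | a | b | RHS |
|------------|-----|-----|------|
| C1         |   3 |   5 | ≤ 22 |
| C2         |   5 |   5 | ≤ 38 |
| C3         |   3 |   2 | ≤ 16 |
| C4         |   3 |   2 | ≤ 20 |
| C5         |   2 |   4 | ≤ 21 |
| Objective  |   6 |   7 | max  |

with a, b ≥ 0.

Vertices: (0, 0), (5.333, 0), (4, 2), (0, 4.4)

Evaluate the objective at each vertex of the feasible region:
  z(0, 0) = 0
  z(5.333, 0) = 32
  z(4, 2) = 38  ←
  z(0, 4.4) = 30.8
The maximum is at a = 4, b = 2.

(4, 2)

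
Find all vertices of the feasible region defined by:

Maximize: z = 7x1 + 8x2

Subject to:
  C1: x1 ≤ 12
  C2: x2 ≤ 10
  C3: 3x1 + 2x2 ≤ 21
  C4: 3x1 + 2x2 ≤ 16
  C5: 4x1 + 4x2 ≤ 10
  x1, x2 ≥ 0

(0, 0), (2.5, 0), (0, 2.5)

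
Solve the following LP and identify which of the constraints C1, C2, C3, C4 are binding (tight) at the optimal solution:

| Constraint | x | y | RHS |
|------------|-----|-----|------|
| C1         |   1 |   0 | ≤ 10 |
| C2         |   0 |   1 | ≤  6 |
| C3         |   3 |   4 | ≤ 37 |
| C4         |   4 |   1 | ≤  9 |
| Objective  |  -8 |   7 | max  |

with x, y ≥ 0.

At x = 0, y = 6, compute slack b - a·x for each constraint:
  C1: 10 − 0 = 10  (slack)
  C2: 6 − 6 = 0  (binding)
  C3: 37 − 24 = 13  (slack)
  C4: 9 − 6 = 3  (slack)

Optimal: x = 0, y = 6
Binding: C2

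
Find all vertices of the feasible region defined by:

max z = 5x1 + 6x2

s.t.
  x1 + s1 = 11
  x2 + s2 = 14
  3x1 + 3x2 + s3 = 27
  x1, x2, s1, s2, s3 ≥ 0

(0, 0), (9, 0), (0, 9)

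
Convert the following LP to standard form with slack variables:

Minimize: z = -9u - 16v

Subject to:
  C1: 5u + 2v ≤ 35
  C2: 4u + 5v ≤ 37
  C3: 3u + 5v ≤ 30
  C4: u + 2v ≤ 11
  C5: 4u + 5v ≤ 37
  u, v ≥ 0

min z = -9u - 16v

s.t.
  5u + 2v + s1 = 35
  4u + 5v + s2 = 37
  3u + 5v + s3 = 30
  u + 2v + s4 = 11
  4u + 5v + s5 = 37
  u, v, s1, s2, s3, s4, s5 ≥ 0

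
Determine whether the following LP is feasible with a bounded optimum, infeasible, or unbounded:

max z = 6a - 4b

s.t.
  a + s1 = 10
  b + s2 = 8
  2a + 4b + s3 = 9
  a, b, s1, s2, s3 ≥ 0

Feasible with a bounded optimal solution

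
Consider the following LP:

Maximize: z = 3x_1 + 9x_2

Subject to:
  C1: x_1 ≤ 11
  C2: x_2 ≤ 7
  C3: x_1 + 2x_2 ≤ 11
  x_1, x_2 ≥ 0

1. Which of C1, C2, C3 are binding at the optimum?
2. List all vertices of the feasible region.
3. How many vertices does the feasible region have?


1. C3
2. (0, 0), (11, 0), (0, 5.5)
3. 3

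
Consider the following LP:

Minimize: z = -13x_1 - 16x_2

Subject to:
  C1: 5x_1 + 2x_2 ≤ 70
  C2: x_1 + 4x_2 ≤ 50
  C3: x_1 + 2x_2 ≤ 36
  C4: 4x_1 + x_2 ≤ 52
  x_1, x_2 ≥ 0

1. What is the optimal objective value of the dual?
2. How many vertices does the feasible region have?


1. -290
2. 5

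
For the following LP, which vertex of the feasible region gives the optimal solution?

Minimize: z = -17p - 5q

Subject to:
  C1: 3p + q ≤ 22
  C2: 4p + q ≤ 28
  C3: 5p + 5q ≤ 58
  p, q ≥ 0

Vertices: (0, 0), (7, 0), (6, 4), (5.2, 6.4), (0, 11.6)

Evaluate the objective at each vertex of the feasible region:
  z(0, 0) = 0
  z(7, 0) = -119
  z(6, 4) = -122  ←
  z(5.2, 6.4) = -120.4
  z(0, 11.6) = -58
The minimum is at p = 6, q = 4.

(6, 4)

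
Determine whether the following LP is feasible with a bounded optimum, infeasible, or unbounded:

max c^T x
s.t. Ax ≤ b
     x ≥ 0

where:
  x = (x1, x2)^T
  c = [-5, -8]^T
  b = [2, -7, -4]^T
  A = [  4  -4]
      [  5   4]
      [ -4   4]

Infeasible (no feasible solution exists)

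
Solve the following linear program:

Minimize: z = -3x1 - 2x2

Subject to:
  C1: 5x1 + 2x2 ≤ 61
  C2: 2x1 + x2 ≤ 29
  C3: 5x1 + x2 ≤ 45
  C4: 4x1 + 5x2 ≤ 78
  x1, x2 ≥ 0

Evaluate the objective at each vertex of the feasible region:
  z(0, 0) = 0
  z(9, 0) = -27
  z(7, 10) = -41  ←
  z(0, 15.6) = -31.2
The minimum is at x1 = 7, x2 = 10.

x1 = 7, x2 = 10, z = -41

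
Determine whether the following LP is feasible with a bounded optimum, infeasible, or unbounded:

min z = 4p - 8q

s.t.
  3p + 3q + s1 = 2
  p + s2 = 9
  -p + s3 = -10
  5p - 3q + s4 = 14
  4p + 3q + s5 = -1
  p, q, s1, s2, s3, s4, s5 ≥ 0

Infeasible (no feasible solution exists)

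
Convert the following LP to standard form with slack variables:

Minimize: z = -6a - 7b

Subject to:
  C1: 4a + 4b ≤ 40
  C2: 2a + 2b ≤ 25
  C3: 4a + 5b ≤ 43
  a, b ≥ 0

min z = -6a - 7b

s.t.
  4a + 4b + s1 = 40
  2a + 2b + s2 = 25
  4a + 5b + s3 = 43
  a, b, s1, s2, s3 ≥ 0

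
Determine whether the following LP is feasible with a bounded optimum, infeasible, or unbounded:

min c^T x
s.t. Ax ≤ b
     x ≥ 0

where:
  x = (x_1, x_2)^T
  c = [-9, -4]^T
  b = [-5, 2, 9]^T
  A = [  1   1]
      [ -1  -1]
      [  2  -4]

Infeasible (no feasible solution exists)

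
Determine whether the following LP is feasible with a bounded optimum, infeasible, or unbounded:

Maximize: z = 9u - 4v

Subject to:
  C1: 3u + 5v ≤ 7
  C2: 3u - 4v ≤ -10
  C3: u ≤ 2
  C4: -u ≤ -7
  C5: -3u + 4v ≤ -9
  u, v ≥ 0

Infeasible (no feasible solution exists)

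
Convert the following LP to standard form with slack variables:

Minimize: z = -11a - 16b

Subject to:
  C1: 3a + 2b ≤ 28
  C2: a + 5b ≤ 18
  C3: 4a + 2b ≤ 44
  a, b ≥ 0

min z = -11a - 16b

s.t.
  3a + 2b + s1 = 28
  a + 5b + s2 = 18
  4a + 2b + s3 = 44
  a, b, s1, s2, s3 ≥ 0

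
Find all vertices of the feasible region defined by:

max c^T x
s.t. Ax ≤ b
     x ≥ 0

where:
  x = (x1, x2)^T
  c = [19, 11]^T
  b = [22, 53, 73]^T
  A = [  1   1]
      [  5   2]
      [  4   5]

(0, 0), (10.6, 0), (7, 9), (0, 14.6)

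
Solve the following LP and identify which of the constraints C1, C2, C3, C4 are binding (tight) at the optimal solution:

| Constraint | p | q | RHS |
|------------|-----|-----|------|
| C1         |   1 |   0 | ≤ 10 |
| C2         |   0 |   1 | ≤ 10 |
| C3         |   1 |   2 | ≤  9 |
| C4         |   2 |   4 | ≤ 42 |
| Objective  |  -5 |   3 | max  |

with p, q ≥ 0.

At p = 0, q = 4.5, compute slack b - a·x for each constraint:
  C1: 10 − 0 = 10  (slack)
  C2: 10 − 4.5 = 5.5  (slack)
  C3: 9 − 9 = 0  (binding)
  C4: 42 − 18 = 24  (slack)

Optimal: p = 0, q = 4.5
Binding: C3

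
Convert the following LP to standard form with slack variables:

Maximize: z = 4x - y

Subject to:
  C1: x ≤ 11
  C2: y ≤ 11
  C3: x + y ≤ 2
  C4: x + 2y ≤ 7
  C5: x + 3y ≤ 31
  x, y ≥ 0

max z = 4x - y

s.t.
  x + s1 = 11
  y + s2 = 11
  x + y + s3 = 2
  x + 2y + s4 = 7
  x + 3y + s5 = 31
  x, y, s1, s2, s3, s4, s5 ≥ 0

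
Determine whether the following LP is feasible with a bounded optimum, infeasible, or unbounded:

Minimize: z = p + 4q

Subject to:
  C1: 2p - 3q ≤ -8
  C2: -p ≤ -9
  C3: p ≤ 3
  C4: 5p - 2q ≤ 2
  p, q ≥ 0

Infeasible (no feasible solution exists)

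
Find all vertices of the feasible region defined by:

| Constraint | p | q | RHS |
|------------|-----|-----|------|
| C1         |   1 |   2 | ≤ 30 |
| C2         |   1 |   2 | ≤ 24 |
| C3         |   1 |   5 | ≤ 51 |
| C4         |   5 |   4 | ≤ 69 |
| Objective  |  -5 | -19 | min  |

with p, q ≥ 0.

(0, 0), (13.8, 0), (7, 8.5), (6, 9), (0, 10.2)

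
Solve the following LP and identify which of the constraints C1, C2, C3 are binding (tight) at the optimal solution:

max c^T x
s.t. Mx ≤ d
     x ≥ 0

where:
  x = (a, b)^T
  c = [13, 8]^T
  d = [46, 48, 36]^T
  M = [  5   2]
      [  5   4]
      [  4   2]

At a = 8, b = 2, compute slack b - a·x for each constraint:
  C1: 46 − 44 = 2  (slack)
  C2: 48 − 48 = 0  (binding)
  C3: 36 − 36 = 0  (binding)

Optimal: a = 8, b = 2
Binding: C2, C3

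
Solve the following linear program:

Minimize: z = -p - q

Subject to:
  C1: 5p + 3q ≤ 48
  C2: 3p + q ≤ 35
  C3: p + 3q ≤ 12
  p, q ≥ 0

Evaluate the objective at each vertex of the feasible region:
  z(0, 0) = 0
  z(9.6, 0) = -9.6
  z(9, 1) = -10  ←
  z(0, 4) = -4
The minimum is at p = 9, q = 1.

p = 9, q = 1, z = -10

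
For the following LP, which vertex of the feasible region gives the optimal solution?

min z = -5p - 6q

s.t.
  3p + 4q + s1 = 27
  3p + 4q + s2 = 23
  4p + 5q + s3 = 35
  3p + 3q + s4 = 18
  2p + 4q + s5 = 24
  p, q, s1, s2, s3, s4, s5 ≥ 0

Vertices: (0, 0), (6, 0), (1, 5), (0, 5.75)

Evaluate the objective at each vertex of the feasible region:
  z(0, 0) = 0
  z(6, 0) = -30
  z(1, 5) = -35  ←
  z(0, 5.75) = -34.5
The minimum is at p = 1, q = 5.

(1, 5)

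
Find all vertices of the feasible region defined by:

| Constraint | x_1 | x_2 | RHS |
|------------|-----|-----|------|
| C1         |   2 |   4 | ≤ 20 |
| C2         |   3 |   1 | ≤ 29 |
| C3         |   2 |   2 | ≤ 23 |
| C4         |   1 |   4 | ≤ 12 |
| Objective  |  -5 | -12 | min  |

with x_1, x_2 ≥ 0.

(0, 0), (9.667, 0), (9.6, 0.2), (8, 1), (0, 3)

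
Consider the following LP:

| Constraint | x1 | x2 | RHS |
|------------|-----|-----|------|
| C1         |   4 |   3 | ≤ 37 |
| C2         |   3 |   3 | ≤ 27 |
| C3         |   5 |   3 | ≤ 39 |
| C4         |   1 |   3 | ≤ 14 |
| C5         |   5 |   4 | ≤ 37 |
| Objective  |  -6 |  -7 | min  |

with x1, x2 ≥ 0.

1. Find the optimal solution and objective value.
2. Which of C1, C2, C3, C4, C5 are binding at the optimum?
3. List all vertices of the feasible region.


1. x1 = 5, x2 = 3, z = -51
2. C4, C5
3. (0, 0), (7.4, 0), (5, 3), (0, 4.667)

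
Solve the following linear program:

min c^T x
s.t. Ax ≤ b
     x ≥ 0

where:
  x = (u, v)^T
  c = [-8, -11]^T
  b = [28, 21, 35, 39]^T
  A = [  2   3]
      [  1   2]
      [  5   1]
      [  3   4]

Evaluate the objective at each vertex of the feasible region:
  z(0, 0) = 0
  z(7, 0) = -56
  z(5.941, 5.294) = -105.8
  z(5, 6) = -106  ←
  z(0, 9.333) = -102.7
The minimum is at u = 5, v = 6.

u = 5, v = 6, z = -106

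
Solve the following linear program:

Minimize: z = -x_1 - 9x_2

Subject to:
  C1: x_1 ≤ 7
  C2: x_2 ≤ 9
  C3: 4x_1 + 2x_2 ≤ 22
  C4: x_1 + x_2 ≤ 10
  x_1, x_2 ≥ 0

Evaluate the objective at each vertex of the feasible region:
  z(0, 0) = 0
  z(5.5, 0) = -5.5
  z(1, 9) = -82  ←
  z(0, 9) = -81
The minimum is at x_1 = 1, x_2 = 9.

x_1 = 1, x_2 = 9, z = -82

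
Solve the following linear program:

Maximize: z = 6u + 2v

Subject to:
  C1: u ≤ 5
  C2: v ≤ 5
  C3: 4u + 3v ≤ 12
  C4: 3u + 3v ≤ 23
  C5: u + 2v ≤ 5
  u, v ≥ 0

Evaluate the objective at each vertex of the feasible region:
  z(0, 0) = 0
  z(3, 0) = 18  ←
  z(1.8, 1.6) = 14
  z(0, 2.5) = 5
The maximum is at u = 3, v = 0.

u = 3, v = 0, z = 18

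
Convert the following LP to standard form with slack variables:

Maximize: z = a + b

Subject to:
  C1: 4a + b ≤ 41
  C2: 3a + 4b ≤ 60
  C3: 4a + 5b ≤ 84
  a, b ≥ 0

max z = a + b

s.t.
  4a + b + s1 = 41
  3a + 4b + s2 = 60
  4a + 5b + s3 = 84
  a, b, s1, s2, s3 ≥ 0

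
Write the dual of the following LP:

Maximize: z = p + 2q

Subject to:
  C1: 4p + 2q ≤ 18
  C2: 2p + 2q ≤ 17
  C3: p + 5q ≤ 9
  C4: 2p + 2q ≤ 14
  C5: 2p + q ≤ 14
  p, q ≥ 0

Primal max cᵀx s.t. Ax ≤ b, x ≥ 0  →  Dual min bᵀy s.t. Aᵀy ≥ c, y ≥ 0.

Minimize: z = 18y1 + 17y2 + 9y3 + 14y4 + 14y5

Subject to:
  4y1 + 2y2 + y3 + 2y4 + 2y5 ≥ 1
  2y1 + 2y2 + 5y3 + 2y4 + y5 ≥ 2
  y1, y2, y3, y4, y5 ≥ 0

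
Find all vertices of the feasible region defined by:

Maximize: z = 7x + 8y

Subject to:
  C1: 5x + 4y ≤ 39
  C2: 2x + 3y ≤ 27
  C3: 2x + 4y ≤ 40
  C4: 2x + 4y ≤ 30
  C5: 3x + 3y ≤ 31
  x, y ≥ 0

(0, 0), (7.8, 0), (3, 6), (0, 7.5)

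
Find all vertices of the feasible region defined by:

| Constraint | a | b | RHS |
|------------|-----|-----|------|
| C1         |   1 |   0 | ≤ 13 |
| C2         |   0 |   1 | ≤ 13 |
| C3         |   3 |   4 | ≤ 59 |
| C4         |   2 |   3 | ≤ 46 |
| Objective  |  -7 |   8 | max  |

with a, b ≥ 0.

(0, 0), (13, 0), (13, 5), (2.333, 13), (0, 13)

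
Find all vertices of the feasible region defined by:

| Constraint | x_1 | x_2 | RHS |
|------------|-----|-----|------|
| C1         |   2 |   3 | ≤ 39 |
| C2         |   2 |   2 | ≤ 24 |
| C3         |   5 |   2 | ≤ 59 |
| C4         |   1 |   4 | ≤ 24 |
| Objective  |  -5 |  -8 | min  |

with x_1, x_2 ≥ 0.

(0, 0), (11.8, 0), (11.67, 0.3333), (8, 4), (0, 6)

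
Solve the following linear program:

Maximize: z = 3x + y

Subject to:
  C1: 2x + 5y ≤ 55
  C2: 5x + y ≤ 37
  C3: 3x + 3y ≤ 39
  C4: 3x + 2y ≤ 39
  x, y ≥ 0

Evaluate the objective at each vertex of the feasible region:
  z(0, 0) = 0
  z(7.4, 0) = 22.2
  z(6, 7) = 25  ←
  z(3.333, 9.667) = 19.67
  z(0, 11) = 11
The maximum is at x = 6, y = 7.

x = 6, y = 7, z = 25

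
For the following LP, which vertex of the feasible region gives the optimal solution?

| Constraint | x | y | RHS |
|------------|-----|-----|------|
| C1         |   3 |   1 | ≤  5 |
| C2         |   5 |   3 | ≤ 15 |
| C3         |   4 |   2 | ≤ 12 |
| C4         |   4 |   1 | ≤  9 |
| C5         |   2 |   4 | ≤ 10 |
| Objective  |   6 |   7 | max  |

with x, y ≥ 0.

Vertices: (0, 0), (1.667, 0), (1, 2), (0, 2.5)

Evaluate the objective at each vertex of the feasible region:
  z(0, 0) = 0
  z(1.667, 0) = 10
  z(1, 2) = 20  ←
  z(0, 2.5) = 17.5
The maximum is at x = 1, y = 2.

(1, 2)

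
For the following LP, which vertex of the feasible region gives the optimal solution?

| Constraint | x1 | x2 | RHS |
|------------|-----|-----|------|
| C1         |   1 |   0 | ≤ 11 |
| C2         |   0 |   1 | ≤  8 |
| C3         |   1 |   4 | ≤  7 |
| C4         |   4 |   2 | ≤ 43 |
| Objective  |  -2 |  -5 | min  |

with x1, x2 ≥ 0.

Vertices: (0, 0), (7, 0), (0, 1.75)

Evaluate the objective at each vertex of the feasible region:
  z(0, 0) = 0
  z(7, 0) = -14  ←
  z(0, 1.75) = -8.75
The minimum is at x1 = 7, x2 = 0.

(7, 0)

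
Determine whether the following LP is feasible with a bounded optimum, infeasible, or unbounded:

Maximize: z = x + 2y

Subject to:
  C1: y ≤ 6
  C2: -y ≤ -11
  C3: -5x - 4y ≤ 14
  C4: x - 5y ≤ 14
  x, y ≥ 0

Infeasible (no feasible solution exists)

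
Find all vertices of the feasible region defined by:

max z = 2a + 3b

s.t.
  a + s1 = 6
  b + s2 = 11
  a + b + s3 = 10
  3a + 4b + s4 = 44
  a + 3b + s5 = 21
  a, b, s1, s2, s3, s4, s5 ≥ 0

(0, 0), (6, 0), (6, 4), (4.5, 5.5), (0, 7)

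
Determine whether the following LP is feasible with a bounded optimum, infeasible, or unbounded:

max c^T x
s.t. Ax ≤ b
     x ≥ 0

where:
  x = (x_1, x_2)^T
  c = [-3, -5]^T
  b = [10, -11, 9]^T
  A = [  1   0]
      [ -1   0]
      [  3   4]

Infeasible (no feasible solution exists)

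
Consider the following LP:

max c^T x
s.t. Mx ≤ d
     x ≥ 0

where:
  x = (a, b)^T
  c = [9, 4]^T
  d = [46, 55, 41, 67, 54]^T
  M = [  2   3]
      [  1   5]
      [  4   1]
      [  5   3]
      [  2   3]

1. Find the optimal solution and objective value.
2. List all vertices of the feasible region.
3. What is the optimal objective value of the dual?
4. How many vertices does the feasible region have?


1. a = 8, b = 9, z = 108
2. (0, 0), (10.25, 0), (8, 9), (7.727, 9.455), (0, 11)
3. 108
4. 5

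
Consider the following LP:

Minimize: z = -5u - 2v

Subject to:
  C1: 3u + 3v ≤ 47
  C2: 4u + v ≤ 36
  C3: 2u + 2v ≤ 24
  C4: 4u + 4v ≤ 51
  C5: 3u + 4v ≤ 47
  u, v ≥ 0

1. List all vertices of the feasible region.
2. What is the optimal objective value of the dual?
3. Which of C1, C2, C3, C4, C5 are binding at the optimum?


1. (0, 0), (9, 0), (8, 4), (1, 11), (0, 11.75)
2. -48
3. C2, C3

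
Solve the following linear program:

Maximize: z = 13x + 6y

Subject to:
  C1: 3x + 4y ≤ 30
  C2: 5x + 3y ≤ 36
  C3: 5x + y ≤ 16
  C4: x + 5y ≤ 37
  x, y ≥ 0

Evaluate the objective at each vertex of the feasible region:
  z(0, 0) = 0
  z(3.2, 0) = 41.6
  z(2, 6) = 62  ←
  z(0.1818, 7.364) = 46.55
  z(0, 7.4) = 44.4
The maximum is at x = 2, y = 6.

x = 2, y = 6, z = 62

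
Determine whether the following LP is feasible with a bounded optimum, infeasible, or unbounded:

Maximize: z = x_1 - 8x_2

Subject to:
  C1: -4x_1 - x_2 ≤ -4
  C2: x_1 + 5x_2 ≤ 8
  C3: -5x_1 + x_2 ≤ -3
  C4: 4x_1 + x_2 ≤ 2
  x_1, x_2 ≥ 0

Infeasible (no feasible solution exists)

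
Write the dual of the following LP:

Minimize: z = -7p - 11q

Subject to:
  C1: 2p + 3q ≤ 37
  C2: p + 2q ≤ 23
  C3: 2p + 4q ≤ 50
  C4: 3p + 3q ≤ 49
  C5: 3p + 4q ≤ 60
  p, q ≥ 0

Primal min cᵀx s.t. Ax ≤ b, x ≥ 0  →  Dual max −bᵀy s.t. Aᵀy ≥ −c, y ≥ 0.

Maximize: z = -37y1 - 23y2 - 50y3 - 49y4 - 60y5

Subject to:
  2y1 + y2 + 2y3 + 3y4 + 3y5 ≥ 7
  3y1 + 2y2 + 4y3 + 3y4 + 4y5 ≥ 11
  y1, y2, y3, y4, y5 ≥ 0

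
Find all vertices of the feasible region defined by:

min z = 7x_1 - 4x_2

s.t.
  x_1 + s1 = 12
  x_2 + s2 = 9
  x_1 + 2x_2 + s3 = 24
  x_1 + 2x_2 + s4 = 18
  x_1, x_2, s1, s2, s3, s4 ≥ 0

(0, 0), (12, 0), (12, 3), (0, 9)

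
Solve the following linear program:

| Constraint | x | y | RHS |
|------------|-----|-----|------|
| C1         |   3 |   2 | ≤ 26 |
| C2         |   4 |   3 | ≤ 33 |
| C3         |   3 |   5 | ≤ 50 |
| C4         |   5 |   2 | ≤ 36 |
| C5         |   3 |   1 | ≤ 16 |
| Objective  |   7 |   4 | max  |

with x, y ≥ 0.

Evaluate the objective at each vertex of the feasible region:
  z(0, 0) = 0
  z(5.333, 0) = 37.33
  z(3, 7) = 49  ←
  z(1.364, 9.182) = 46.27
  z(0, 10) = 40
The maximum is at x = 3, y = 7.

x = 3, y = 7, z = 49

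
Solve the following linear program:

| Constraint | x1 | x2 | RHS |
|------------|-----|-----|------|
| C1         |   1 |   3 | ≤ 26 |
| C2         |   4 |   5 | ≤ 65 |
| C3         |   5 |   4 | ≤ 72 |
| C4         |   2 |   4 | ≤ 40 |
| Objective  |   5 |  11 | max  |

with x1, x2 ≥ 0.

Evaluate the objective at each vertex of the feasible region:
  z(0, 0) = 0
  z(14.4, 0) = 72
  z(11.11, 4.111) = 100.8
  z(10, 5) = 105
  z(8, 6) = 106  ←
  z(0, 8.667) = 95.33
The maximum is at x1 = 8, x2 = 6.

x1 = 8, x2 = 6, z = 106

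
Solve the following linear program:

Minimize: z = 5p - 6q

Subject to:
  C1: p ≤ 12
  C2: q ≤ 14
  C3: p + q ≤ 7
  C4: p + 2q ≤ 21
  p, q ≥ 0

Evaluate the objective at each vertex of the feasible region:
  z(0, 0) = 0
  z(7, 0) = 35
  z(0, 7) = -42  ←
The minimum is at p = 0, q = 7.

p = 0, q = 7, z = -42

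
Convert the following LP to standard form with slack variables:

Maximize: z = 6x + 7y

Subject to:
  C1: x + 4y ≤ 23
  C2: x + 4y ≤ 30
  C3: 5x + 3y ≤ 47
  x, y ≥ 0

max z = 6x + 7y

s.t.
  x + 4y + s1 = 23
  x + 4y + s2 = 30
  5x + 3y + s3 = 47
  x, y, s1, s2, s3 ≥ 0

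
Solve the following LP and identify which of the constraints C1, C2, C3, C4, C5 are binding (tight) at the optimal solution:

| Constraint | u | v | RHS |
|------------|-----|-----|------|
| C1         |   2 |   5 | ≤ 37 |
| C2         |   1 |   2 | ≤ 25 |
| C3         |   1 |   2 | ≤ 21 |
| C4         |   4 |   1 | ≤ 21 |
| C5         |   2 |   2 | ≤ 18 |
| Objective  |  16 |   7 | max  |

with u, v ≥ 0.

At u = 4, v = 5, compute slack b - a·x for each constraint:
  C1: 37 − 33 = 4  (slack)
  C2: 25 − 14 = 11  (slack)
  C3: 21 − 14 = 7  (slack)
  C4: 21 − 21 = 0  (binding)
  C5: 18 − 18 = 0  (binding)

Optimal: u = 4, v = 5
Binding: C4, C5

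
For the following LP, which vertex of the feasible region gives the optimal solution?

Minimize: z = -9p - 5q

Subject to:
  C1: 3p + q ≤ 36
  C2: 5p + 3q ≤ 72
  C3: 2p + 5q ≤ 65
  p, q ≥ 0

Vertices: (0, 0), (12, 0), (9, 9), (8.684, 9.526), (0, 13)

Evaluate the objective at each vertex of the feasible region:
  z(0, 0) = 0
  z(12, 0) = -108
  z(9, 9) = -126  ←
  z(8.684, 9.526) = -125.8
  z(0, 13) = -65
The minimum is at p = 9, q = 9.

(9, 9)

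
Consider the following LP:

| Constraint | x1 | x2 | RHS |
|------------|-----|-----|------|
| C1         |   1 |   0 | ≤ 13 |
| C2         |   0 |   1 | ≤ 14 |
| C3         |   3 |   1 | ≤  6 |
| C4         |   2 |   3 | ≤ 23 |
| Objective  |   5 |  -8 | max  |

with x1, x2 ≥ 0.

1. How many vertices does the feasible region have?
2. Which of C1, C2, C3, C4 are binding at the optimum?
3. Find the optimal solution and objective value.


1. 3
2. C3
3. x1 = 2, x2 = 0, z = 10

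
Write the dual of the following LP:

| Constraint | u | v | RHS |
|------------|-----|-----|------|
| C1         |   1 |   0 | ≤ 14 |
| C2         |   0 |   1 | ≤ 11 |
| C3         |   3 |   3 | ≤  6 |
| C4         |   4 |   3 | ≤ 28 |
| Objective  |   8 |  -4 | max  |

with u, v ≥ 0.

Primal max cᵀx s.t. Ax ≤ b, x ≥ 0  →  Dual min bᵀy s.t. Aᵀy ≥ c, y ≥ 0.

Minimize: z = 14y1 + 11y2 + 6y3 + 28y4

Subject to:
  y1 + 3y3 + 4y4 ≥ 8
  y2 + 3y3 + 3y4 ≥ -4
  y1, y2, y3, y4 ≥ 0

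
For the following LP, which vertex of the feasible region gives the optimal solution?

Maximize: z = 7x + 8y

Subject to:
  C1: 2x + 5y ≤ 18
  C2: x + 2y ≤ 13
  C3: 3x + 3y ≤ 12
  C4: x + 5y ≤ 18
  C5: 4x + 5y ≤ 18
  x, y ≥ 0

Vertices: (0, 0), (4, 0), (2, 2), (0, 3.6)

Evaluate the objective at each vertex of the feasible region:
  z(0, 0) = 0
  z(4, 0) = 28
  z(2, 2) = 30  ←
  z(0, 3.6) = 28.8
The maximum is at x = 2, y = 2.

(2, 2)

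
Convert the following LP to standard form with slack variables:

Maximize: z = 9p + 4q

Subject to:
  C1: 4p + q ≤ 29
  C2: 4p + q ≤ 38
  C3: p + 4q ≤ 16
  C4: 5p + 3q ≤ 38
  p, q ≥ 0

max z = 9p + 4q

s.t.
  4p + q + s1 = 29
  4p + q + s2 = 38
  p + 4q + s3 = 16
  5p + 3q + s4 = 38
  p, q, s1, s2, s3, s4 ≥ 0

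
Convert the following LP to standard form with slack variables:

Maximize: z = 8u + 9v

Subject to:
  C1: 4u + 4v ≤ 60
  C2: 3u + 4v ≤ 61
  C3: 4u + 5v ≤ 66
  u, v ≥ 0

max z = 8u + 9v

s.t.
  4u + 4v + s1 = 60
  3u + 4v + s2 = 61
  4u + 5v + s3 = 66
  u, v, s1, s2, s3 ≥ 0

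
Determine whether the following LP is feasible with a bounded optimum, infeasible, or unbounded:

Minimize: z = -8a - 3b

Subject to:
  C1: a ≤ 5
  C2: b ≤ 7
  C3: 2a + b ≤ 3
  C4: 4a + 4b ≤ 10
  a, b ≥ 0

Feasible with a bounded optimal solution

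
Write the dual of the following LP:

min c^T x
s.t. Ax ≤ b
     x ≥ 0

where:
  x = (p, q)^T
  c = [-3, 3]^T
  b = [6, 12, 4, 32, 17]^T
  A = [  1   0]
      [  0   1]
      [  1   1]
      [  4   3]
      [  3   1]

Primal min cᵀx s.t. Ax ≤ b, x ≥ 0  →  Dual max −bᵀy s.t. Aᵀy ≥ −c, y ≥ 0.

Maximize: z = -6y1 - 12y2 - 4y3 - 32y4 - 17y5

Subject to:
  y1 + y3 + 4y4 + 3y5 ≥ 3
  y2 + y3 + 3y4 + y5 ≥ -3
  y1, y2, y3, y4, y5 ≥ 0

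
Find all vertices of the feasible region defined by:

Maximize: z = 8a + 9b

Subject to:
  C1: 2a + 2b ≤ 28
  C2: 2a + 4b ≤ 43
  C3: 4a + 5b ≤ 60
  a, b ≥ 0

(0, 0), (14, 0), (10, 4), (4.167, 8.667), (0, 10.75)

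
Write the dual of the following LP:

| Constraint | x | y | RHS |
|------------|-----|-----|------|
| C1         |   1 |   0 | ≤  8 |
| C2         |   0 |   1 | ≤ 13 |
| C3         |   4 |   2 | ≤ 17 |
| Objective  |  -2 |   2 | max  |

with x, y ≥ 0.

Primal max cᵀx s.t. Ax ≤ b, x ≥ 0  →  Dual min bᵀy s.t. Aᵀy ≥ c, y ≥ 0.

Minimize: z = 8y1 + 13y2 + 17y3

Subject to:
  y1 + 4y3 ≥ -2
  y2 + 2y3 ≥ 2
  y1, y2, y3 ≥ 0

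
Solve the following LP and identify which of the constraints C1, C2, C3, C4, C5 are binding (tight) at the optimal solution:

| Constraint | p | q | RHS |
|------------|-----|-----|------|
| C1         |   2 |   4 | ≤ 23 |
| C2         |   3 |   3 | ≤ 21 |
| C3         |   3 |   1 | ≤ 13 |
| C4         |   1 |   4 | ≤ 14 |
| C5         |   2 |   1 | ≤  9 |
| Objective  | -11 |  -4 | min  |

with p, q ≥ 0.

At p = 4, q = 1, compute slack b - a·x for each constraint:
  C1: 23 − 12 = 11  (slack)
  C2: 21 − 15 = 6  (slack)
  C3: 13 − 13 = 0  (binding)
  C4: 14 − 8 = 6  (slack)
  C5: 9 − 9 = 0  (binding)

Optimal: p = 4, q = 1
Binding: C3, C5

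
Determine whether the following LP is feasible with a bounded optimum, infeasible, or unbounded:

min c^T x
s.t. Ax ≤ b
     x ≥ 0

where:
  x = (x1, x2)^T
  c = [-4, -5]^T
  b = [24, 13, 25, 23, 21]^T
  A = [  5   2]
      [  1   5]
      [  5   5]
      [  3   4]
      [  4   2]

Feasible with a bounded optimal solution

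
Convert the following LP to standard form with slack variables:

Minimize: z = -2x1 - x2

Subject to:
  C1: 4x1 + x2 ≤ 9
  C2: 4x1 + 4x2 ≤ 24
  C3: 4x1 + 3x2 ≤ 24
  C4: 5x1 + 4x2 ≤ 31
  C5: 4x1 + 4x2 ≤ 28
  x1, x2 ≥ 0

min z = -2x1 - x2

s.t.
  4x1 + x2 + s1 = 9
  4x1 + 4x2 + s2 = 24
  4x1 + 3x2 + s3 = 24
  5x1 + 4x2 + s4 = 31
  4x1 + 4x2 + s5 = 28
  x1, x2, s1, s2, s3, s4, s5 ≥ 0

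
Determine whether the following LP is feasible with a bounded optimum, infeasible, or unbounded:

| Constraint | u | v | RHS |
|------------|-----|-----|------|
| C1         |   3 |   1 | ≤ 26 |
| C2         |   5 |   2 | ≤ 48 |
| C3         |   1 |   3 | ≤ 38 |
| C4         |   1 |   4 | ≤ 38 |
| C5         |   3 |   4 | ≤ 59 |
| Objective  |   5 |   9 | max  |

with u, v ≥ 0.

Feasible with a bounded optimal solution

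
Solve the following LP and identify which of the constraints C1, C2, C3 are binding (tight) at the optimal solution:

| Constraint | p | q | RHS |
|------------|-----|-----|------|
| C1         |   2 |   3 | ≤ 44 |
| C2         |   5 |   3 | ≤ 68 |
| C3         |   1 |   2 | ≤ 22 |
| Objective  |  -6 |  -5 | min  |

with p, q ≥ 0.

At p = 10, q = 6, compute slack b - a·x for each constraint:
  C1: 44 − 38 = 6  (slack)
  C2: 68 − 68 = 0  (binding)
  C3: 22 − 22 = 0  (binding)

Optimal: p = 10, q = 6
Binding: C2, C3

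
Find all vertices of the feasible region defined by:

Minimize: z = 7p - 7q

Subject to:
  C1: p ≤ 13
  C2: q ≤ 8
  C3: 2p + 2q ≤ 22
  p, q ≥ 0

(0, 0), (11, 0), (3, 8), (0, 8)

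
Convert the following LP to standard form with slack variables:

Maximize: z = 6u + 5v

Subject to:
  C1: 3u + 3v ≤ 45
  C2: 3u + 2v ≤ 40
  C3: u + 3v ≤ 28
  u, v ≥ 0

max z = 6u + 5v

s.t.
  3u + 3v + s1 = 45
  3u + 2v + s2 = 40
  u + 3v + s3 = 28
  u, v, s1, s2, s3 ≥ 0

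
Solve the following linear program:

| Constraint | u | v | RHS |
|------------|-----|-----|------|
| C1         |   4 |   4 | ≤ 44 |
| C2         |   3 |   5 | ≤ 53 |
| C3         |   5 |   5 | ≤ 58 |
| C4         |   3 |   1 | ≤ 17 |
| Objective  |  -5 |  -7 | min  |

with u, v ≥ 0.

Evaluate the objective at each vertex of the feasible region:
  z(0, 0) = 0
  z(5.667, 0) = -28.33
  z(3, 8) = -71
  z(1, 10) = -75  ←
  z(0, 10.6) = -74.2
The minimum is at u = 1, v = 10.

u = 1, v = 10, z = -75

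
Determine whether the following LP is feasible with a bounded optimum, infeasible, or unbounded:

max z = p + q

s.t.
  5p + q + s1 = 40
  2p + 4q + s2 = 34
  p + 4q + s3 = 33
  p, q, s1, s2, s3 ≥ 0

Feasible with a bounded optimal solution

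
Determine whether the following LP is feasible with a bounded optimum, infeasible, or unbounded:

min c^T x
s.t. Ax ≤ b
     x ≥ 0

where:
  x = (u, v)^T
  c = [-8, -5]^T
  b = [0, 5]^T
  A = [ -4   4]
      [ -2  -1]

Unbounded (objective can decrease without bound)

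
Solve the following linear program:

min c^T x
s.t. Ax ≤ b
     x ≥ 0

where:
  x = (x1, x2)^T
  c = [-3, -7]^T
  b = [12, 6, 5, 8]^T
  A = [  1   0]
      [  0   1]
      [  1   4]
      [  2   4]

Evaluate the objective at each vertex of the feasible region:
  z(0, 0) = 0
  z(4, 0) = -12
  z(3, 0.5) = -12.5  ←
  z(0, 1.25) = -8.75
The minimum is at x1 = 3, x2 = 0.5.

x1 = 3, x2 = 0.5, z = -12.5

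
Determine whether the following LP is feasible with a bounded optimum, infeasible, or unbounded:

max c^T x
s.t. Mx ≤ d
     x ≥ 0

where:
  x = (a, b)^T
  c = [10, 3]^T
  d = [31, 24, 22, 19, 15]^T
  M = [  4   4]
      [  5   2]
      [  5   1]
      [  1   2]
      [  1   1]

Feasible with a bounded optimal solution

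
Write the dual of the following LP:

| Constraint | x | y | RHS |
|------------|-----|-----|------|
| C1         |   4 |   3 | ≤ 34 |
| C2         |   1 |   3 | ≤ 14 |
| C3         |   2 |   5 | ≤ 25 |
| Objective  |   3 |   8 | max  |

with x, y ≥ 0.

Primal max cᵀx s.t. Ax ≤ b, x ≥ 0  →  Dual min bᵀy s.t. Aᵀy ≥ c, y ≥ 0.

Minimize: z = 34y1 + 14y2 + 25y3

Subject to:
  4y1 + y2 + 2y3 ≥ 3
  3y1 + 3y2 + 5y3 ≥ 8
  y1, y2, y3 ≥ 0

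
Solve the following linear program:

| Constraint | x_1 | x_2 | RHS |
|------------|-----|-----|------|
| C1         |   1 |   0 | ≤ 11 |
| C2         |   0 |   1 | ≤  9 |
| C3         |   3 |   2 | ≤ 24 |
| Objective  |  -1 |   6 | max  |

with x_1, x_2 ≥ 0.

Evaluate the objective at each vertex of the feasible region:
  z(0, 0) = 0
  z(8, 0) = -8
  z(2, 9) = 52
  z(0, 9) = 54  ←
The maximum is at x_1 = 0, x_2 = 9.

x_1 = 0, x_2 = 9, z = 54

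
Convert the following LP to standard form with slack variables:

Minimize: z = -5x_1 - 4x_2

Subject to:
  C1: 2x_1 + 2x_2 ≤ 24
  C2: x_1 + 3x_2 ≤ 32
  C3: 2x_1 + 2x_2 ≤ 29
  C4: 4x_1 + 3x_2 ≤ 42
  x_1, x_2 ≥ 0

min z = -5x_1 - 4x_2

s.t.
  2x_1 + 2x_2 + s1 = 24
  x_1 + 3x_2 + s2 = 32
  2x_1 + 2x_2 + s3 = 29
  4x_1 + 3x_2 + s4 = 42
  x_1, x_2, s1, s2, s3, s4 ≥ 0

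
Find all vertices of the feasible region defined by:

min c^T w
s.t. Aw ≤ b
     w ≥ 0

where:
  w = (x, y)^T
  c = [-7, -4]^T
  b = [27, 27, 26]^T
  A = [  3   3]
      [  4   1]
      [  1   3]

(0, 0), (6.75, 0), (6, 3), (0.5, 8.5), (0, 8.667)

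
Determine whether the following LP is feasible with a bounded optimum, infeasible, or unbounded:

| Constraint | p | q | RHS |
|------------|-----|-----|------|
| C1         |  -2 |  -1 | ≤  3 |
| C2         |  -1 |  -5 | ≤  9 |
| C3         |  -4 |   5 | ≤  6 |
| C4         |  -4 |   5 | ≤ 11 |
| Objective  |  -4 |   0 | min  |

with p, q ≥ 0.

Unbounded (objective can decrease without bound)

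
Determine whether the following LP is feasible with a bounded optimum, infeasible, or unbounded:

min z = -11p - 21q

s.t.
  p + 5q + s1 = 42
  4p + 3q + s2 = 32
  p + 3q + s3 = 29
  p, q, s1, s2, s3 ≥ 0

Feasible with a bounded optimal solution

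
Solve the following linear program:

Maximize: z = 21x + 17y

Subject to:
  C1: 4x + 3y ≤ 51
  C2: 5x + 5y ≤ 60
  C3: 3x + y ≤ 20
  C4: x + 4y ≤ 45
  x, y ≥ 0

Evaluate the objective at each vertex of the feasible region:
  z(0, 0) = 0
  z(6.667, 0) = 140
  z(4, 8) = 220  ←
  z(1, 11) = 208
  z(0, 11.25) = 191.2
The maximum is at x = 4, y = 8.

x = 4, y = 8, z = 220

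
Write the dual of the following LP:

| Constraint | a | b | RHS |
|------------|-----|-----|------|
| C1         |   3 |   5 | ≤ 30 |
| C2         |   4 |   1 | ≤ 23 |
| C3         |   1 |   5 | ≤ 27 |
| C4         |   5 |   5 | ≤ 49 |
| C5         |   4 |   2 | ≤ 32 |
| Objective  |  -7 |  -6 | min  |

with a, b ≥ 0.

Primal min cᵀx s.t. Ax ≤ b, x ≥ 0  →  Dual max −bᵀy s.t. Aᵀy ≥ −c, y ≥ 0.

Maximize: z = -30y1 - 23y2 - 27y3 - 49y4 - 32y5

Subject to:
  3y1 + 4y2 + y3 + 5y4 + 4y5 ≥ 7
  5y1 + y2 + 5y3 + 5y4 + 2y5 ≥ 6
  y1, y2, y3, y4, y5 ≥ 0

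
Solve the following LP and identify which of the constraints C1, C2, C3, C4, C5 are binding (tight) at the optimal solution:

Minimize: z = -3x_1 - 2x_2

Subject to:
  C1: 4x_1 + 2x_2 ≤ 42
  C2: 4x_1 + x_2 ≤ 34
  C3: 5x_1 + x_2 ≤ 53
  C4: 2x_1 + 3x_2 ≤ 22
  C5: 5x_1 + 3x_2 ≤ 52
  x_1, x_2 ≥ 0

At x_1 = 8, x_2 = 2, compute slack b - a·x for each constraint:
  C1: 42 − 36 = 6  (slack)
  C2: 34 − 34 = 0  (binding)
  C3: 53 − 42 = 11  (slack)
  C4: 22 − 22 = 0  (binding)
  C5: 52 − 46 = 6  (slack)

Optimal: x_1 = 8, x_2 = 2
Binding: C2, C4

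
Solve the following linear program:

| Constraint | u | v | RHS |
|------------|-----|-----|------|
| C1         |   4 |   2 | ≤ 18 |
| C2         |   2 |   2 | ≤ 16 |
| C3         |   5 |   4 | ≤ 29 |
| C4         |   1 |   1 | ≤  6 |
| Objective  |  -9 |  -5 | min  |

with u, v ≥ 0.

Evaluate the objective at each vertex of the feasible region:
  z(0, 0) = 0
  z(4.5, 0) = -40.5
  z(3, 3) = -42  ←
  z(0, 6) = -30
The minimum is at u = 3, v = 3.

u = 3, v = 3, z = -42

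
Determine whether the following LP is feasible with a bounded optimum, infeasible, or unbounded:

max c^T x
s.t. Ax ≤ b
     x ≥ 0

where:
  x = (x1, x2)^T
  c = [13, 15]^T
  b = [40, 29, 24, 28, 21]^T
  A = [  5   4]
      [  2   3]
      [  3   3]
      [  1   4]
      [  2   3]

Feasible with a bounded optimal solution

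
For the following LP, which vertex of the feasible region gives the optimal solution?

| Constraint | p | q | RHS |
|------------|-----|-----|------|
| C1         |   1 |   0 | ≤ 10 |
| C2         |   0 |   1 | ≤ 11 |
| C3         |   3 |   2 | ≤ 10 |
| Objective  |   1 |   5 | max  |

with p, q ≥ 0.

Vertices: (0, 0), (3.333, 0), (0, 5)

Evaluate the objective at each vertex of the feasible region:
  z(0, 0) = 0
  z(3.333, 0) = 3.333
  z(0, 5) = 25  ←
The maximum is at p = 0, q = 5.

(0, 5)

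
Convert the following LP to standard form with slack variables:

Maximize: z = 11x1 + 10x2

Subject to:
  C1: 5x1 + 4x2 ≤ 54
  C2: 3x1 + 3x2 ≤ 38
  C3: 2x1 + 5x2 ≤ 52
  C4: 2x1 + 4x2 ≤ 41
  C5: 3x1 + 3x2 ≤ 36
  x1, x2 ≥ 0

max z = 11x1 + 10x2

s.t.
  5x1 + 4x2 + s1 = 54
  3x1 + 3x2 + s2 = 38
  2x1 + 5x2 + s3 = 52
  2x1 + 4x2 + s4 = 41
  3x1 + 3x2 + s5 = 36
  x1, x2, s1, s2, s3, s4, s5 ≥ 0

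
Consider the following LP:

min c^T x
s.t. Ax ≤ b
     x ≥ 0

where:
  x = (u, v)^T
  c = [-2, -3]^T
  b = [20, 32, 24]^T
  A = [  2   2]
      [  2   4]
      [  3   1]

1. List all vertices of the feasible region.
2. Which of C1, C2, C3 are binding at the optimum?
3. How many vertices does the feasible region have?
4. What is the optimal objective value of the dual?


1. (0, 0), (8, 0), (7, 3), (4, 6), (0, 8)
2. C1, C2
3. 5
4. -26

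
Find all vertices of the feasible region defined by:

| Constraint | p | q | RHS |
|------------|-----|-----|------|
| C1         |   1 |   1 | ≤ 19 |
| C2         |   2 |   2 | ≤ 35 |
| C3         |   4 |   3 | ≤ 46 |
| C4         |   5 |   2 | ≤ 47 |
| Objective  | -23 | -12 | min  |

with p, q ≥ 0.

(0, 0), (9.4, 0), (7, 6), (0, 15.33)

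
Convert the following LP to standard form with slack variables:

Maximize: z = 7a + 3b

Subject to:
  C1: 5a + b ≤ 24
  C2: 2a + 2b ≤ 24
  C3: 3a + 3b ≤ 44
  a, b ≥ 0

max z = 7a + 3b

s.t.
  5a + b + s1 = 24
  2a + 2b + s2 = 24
  3a + 3b + s3 = 44
  a, b, s1, s2, s3 ≥ 0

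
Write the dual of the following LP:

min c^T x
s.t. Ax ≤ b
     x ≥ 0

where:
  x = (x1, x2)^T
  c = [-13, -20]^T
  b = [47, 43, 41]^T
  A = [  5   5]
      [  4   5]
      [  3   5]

Primal min cᵀx s.t. Ax ≤ b, x ≥ 0  →  Dual max −bᵀy s.t. Aᵀy ≥ −c, y ≥ 0.

Maximize: z = -47y1 - 43y2 - 41y3

Subject to:
  5y1 + 4y2 + 3y3 ≥ 13
  5y1 + 5y2 + 5y3 ≥ 20
  y1, y2, y3 ≥ 0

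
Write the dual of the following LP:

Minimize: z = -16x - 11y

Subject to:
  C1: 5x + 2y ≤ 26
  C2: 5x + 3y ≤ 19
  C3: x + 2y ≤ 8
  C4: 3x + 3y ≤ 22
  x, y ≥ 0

Primal min cᵀx s.t. Ax ≤ b, x ≥ 0  →  Dual max −bᵀy s.t. Aᵀy ≥ −c, y ≥ 0.

Maximize: z = -26y1 - 19y2 - 8y3 - 22y4

Subject to:
  5y1 + 5y2 + y3 + 3y4 ≥ 16
  2y1 + 3y2 + 2y3 + 3y4 ≥ 11
  y1, y2, y3, y4 ≥ 0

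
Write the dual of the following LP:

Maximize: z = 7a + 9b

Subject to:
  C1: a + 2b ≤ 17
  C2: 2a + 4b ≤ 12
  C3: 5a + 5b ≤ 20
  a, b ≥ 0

Primal max cᵀx s.t. Ax ≤ b, x ≥ 0  →  Dual min bᵀy s.t. Aᵀy ≥ c, y ≥ 0.

Minimize: z = 17y1 + 12y2 + 20y3

Subject to:
  y1 + 2y2 + 5y3 ≥ 7
  2y1 + 4y2 + 5y3 ≥ 9
  y1, y2, y3 ≥ 0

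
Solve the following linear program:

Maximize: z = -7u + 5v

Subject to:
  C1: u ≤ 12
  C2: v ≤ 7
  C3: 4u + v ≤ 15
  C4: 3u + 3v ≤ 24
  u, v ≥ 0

Evaluate the objective at each vertex of the feasible region:
  z(0, 0) = 0
  z(3.75, 0) = -26.25
  z(2.333, 5.667) = 12
  z(1, 7) = 28
  z(0, 7) = 35  ←
The maximum is at u = 0, v = 7.

u = 0, v = 7, z = 35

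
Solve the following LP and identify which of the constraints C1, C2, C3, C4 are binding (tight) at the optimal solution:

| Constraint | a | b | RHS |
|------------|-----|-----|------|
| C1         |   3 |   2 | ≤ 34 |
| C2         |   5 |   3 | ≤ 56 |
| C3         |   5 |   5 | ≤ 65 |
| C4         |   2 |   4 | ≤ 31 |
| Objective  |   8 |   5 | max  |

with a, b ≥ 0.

At a = 10, b = 2, compute slack b - a·x for each constraint:
  C1: 34 − 34 = 0  (binding)
  C2: 56 − 56 = 0  (binding)
  C3: 65 − 60 = 5  (slack)
  C4: 31 − 28 = 3  (slack)

Optimal: a = 10, b = 2
Binding: C1, C2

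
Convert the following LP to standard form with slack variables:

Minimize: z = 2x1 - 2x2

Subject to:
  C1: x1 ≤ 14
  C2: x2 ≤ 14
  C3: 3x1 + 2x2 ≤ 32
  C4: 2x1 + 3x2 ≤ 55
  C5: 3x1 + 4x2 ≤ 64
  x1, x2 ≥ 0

min z = 2x1 - 2x2

s.t.
  x1 + s1 = 14
  x2 + s2 = 14
  3x1 + 2x2 + s3 = 32
  2x1 + 3x2 + s4 = 55
  3x1 + 4x2 + s5 = 64
  x1, x2, s1, s2, s3, s4, s5 ≥ 0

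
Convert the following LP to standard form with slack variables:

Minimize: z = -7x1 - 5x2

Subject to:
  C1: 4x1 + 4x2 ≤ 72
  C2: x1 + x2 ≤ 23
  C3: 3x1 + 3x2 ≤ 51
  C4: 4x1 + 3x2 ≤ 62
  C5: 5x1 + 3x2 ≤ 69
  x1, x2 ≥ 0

min z = -7x1 - 5x2

s.t.
  4x1 + 4x2 + s1 = 72
  x1 + x2 + s2 = 23
  3x1 + 3x2 + s3 = 51
  4x1 + 3x2 + s4 = 62
  5x1 + 3x2 + s5 = 69
  x1, x2, s1, s2, s3, s4, s5 ≥ 0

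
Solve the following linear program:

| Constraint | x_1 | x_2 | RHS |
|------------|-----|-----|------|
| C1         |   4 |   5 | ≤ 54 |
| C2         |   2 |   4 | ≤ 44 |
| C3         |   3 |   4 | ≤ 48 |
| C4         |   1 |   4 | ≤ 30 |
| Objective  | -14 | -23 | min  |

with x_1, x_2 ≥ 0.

Evaluate the objective at each vertex of the feasible region:
  z(0, 0) = 0
  z(13.5, 0) = -189
  z(6, 6) = -222  ←
  z(0, 7.5) = -172.5
The minimum is at x_1 = 6, x_2 = 6.

x_1 = 6, x_2 = 6, z = -222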